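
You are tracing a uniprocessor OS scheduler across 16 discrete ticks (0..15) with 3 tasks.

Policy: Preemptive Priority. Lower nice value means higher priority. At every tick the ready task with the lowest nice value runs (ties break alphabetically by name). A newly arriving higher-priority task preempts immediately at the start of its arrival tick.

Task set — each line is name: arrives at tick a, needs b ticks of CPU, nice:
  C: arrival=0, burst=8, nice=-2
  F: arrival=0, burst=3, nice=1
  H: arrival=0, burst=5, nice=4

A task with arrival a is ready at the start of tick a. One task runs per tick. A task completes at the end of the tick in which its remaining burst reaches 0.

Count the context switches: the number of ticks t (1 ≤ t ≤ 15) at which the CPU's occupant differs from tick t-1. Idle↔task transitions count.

context switches = 2

t=0: ready={C,F,H} → run C
t=1: ready={C,F,H} → run C
t=2: ready={C,F,H} → run C
t=3: ready={C,F,H} → run C
t=4: ready={C,F,H} → run C
t=5: ready={C,F,H} → run C
t=6: ready={C,F,H} → run C
t=7: ready={C,F,H} → run C
t=8: ready={F,H} → run F
t=9: ready={F,H} → run F
t=10: ready={F,H} → run F
t=11: ready={H} → run H
t=12: ready={H} → run H
t=13: ready={H} → run H
t=14: ready={H} → run H
t=15: ready={H} → run H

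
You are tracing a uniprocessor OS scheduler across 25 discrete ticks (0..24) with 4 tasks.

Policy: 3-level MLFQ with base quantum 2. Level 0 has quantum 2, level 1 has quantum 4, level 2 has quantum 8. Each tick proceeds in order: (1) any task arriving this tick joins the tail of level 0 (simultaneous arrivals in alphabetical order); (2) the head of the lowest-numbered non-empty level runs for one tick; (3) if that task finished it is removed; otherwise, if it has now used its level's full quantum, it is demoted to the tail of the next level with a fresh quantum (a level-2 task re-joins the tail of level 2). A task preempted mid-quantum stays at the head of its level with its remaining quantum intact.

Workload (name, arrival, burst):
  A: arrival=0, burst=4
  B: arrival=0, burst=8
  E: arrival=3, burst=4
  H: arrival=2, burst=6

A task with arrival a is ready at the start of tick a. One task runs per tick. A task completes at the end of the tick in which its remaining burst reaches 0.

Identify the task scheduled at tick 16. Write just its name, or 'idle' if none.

t=0: L0/L1/L2 = AB/-/- → run A
t=1: L0/L1/L2 = AB/-/- → run A
t=2: L0/L1/L2 = BH/A/- → run B
t=3: L0/L1/L2 = BHE/A/- → run B
t=4: L0/L1/L2 = HE/AB/- → run H
t=5: L0/L1/L2 = HE/AB/- → run H
t=6: L0/L1/L2 = E/ABH/- → run E
t=7: L0/L1/L2 = E/ABH/- → run E
t=8: L0/L1/L2 = -/ABHE/- → run A
t=9: L0/L1/L2 = -/ABHE/- → run A
t=10: L0/L1/L2 = -/BHE/- → run B
t=11: L0/L1/L2 = -/BHE/- → run B
t=12: L0/L1/L2 = -/BHE/- → run B
t=13: L0/L1/L2 = -/BHE/- → run B
t=14: L0/L1/L2 = -/HE/B → run H
t=15: L0/L1/L2 = -/HE/B → run H
t=16: L0/L1/L2 = -/HE/B → run H
t=17: L0/L1/L2 = -/HE/B → run H
t=18: L0/L1/L2 = -/E/B → run E
t=19: L0/L1/L2 = -/E/B → run E
t=20: L0/L1/L2 = -/-/B → run B
t=21: L0/L1/L2 = -/-/B → run B
t=22: (idle)
t=23: (idle)
t=24: (idle)

running at tick 16 = H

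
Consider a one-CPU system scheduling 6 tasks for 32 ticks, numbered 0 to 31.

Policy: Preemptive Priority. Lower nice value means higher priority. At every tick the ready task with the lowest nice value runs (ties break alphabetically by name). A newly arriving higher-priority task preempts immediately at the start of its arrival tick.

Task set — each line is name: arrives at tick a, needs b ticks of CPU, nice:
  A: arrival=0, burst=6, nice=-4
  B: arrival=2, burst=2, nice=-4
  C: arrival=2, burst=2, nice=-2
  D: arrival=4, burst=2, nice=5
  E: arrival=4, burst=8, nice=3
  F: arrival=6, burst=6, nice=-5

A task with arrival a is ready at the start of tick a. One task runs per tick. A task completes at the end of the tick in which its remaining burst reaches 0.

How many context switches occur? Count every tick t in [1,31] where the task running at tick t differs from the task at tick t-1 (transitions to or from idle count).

context switches = 6

t=0: ready={A} → run A
t=1: ready={A} → run A
t=2: ready={A,B,C} → run A
t=3: ready={A,B,C} → run A
t=4: ready={A,B,C,D,E} → run A
t=5: ready={A,B,C,D,E} → run A
t=6: ready={B,C,D,E,F} → run F
t=7: ready={B,C,D,E,F} → run F
t=8: ready={B,C,D,E,F} → run F
t=9: ready={B,C,D,E,F} → run F
t=10: ready={B,C,D,E,F} → run F
t=11: ready={B,C,D,E,F} → run F
t=12: ready={B,C,D,E} → run B
t=13: ready={B,C,D,E} → run B
t=14: ready={C,D,E} → run C
t=15: ready={C,D,E} → run C
t=16: ready={D,E} → run E
t=17: ready={D,E} → run E
t=18: ready={D,E} → run E
t=19: ready={D,E} → run E
t=20: ready={D,E} → run E
t=21: ready={D,E} → run E
t=22: ready={D,E} → run E
t=23: ready={D,E} → run E
t=24: ready={D} → run D
t=25: ready={D} → run D
t=26: (idle)
t=27: (idle)
t=28: (idle)
t=29: (idle)
t=30: (idle)
t=31: (idle)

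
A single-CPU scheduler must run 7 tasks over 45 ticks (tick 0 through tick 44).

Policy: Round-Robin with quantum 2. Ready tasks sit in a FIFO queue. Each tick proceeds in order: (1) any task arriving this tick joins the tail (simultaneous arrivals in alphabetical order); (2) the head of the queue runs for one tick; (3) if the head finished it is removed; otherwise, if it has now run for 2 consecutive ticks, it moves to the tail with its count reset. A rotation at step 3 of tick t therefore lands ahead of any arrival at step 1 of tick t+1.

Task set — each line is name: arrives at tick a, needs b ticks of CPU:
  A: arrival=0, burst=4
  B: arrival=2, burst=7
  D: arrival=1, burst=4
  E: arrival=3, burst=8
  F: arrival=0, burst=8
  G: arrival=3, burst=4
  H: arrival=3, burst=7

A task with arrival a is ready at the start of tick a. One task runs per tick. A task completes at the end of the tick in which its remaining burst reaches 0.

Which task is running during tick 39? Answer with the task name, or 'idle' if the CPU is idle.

t=0: queue=[A,F] q_used=0 → run A
t=1: queue=[A,F,D] q_used=1 → run A
t=2: queue=[F,D,A,B] q_used=0 → run F
t=3: queue=[F,D,A,B,E,G,H] q_used=1 → run F
t=4: queue=[D,A,B,E,G,H,F] q_used=0 → run D
t=5: queue=[D,A,B,E,G,H,F] q_used=1 → run D
t=6: queue=[A,B,E,G,H,F,D] q_used=0 → run A
t=7: queue=[A,B,E,G,H,F,D] q_used=1 → run A
t=8: queue=[B,E,G,H,F,D] q_used=0 → run B
t=9: queue=[B,E,G,H,F,D] q_used=1 → run B
t=10: queue=[E,G,H,F,D,B] q_used=0 → run E
t=11: queue=[E,G,H,F,D,B] q_used=1 → run E
t=12: queue=[G,H,F,D,B,E] q_used=0 → run G
t=13: queue=[G,H,F,D,B,E] q_used=1 → run G
t=14: queue=[H,F,D,B,E,G] q_used=0 → run H
t=15: queue=[H,F,D,B,E,G] q_used=1 → run H
t=16: queue=[F,D,B,E,G,H] q_used=0 → run F
t=17: queue=[F,D,B,E,G,H] q_used=1 → run F
t=18: queue=[D,B,E,G,H,F] q_used=0 → run D
t=19: queue=[D,B,E,G,H,F] q_used=1 → run D
t=20: queue=[B,E,G,H,F] q_used=0 → run B
t=21: queue=[B,E,G,H,F] q_used=1 → run B
t=22: queue=[E,G,H,F,B] q_used=0 → run E
t=23: queue=[E,G,H,F,B] q_used=1 → run E
t=24: queue=[G,H,F,B,E] q_used=0 → run G
t=25: queue=[G,H,F,B,E] q_used=1 → run G
t=26: queue=[H,F,B,E] q_used=0 → run H
t=27: queue=[H,F,B,E] q_used=1 → run H
t=28: queue=[F,B,E,H] q_used=0 → run F
t=29: queue=[F,B,E,H] q_used=1 → run F
t=30: queue=[B,E,H,F] q_used=0 → run B
t=31: queue=[B,E,H,F] q_used=1 → run B
t=32: queue=[E,H,F,B] q_used=0 → run E
t=33: queue=[E,H,F,B] q_used=1 → run E
t=34: queue=[H,F,B,E] q_used=0 → run H
t=35: queue=[H,F,B,E] q_used=1 → run H
t=36: queue=[F,B,E,H] q_used=0 → run F
t=37: queue=[F,B,E,H] q_used=1 → run F
t=38: queue=[B,E,H] q_used=0 → run B
t=39: queue=[E,H] q_used=0 → run E
t=40: queue=[E,H] q_used=1 → run E
t=41: queue=[H] q_used=0 → run H
t=42: (idle)
t=43: (idle)
t=44: (idle)

running at tick 39 = E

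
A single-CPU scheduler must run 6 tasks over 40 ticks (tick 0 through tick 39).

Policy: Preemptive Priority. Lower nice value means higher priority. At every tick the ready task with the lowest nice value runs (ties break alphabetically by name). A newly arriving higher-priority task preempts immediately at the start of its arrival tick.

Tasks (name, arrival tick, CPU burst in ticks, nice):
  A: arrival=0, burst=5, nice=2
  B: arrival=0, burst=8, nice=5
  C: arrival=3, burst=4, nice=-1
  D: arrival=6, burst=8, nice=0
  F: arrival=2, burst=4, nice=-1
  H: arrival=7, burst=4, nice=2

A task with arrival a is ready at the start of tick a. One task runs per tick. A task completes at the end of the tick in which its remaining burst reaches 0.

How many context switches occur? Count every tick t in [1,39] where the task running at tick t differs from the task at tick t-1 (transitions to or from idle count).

t=0: ready={A,B} → run A
t=1: ready={A,B} → run A
t=2: ready={A,B,F} → run F
t=3: ready={A,B,C,F} → run C
t=4: ready={A,B,C,F} → run C
t=5: ready={A,B,C,F} → run C
t=6: ready={A,B,C,D,F} → run C
t=7: ready={A,B,D,F,H} → run F
t=8: ready={A,B,D,F,H} → run F
t=9: ready={A,B,D,F,H} → run F
t=10: ready={A,B,D,H} → run D
t=11: ready={A,B,D,H} → run D
t=12: ready={A,B,D,H} → run D
t=13: ready={A,B,D,H} → run D
t=14: ready={A,B,D,H} → run D
t=15: ready={A,B,D,H} → run D
t=16: ready={A,B,D,H} → run D
t=17: ready={A,B,D,H} → run D
t=18: ready={A,B,H} → run A
t=19: ready={A,B,H} → run A
t=20: ready={A,B,H} → run A
t=21: ready={B,H} → run H
t=22: ready={B,H} → run H
t=23: ready={B,H} → run H
t=24: ready={B,H} → run H
t=25: ready={B} → run B
t=26: ready={B} → run B
t=27: ready={B} → run B
t=28: ready={B} → run B
t=29: ready={B} → run B
t=30: ready={B} → run B
t=31: ready={B} → run B
t=32: ready={B} → run B
t=33: (idle)
t=34: (idle)
t=35: (idle)
t=36: (idle)
t=37: (idle)
t=38: (idle)
t=39: (idle)

context switches = 8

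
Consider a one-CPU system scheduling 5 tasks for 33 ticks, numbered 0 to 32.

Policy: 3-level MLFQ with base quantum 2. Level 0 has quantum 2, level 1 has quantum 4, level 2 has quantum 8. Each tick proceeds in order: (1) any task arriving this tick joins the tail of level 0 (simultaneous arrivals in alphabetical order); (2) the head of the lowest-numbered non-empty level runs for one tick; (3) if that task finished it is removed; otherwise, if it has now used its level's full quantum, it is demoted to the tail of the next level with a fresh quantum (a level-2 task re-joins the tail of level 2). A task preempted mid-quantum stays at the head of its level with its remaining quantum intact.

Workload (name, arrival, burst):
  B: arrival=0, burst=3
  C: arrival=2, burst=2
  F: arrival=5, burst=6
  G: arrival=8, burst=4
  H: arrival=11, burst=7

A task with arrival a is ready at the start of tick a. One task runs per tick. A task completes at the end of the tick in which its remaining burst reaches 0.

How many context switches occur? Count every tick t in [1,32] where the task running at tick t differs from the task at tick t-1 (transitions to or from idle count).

context switches = 10

t=0: L0/L1/L2 = B/-/- → run B
t=1: L0/L1/L2 = B/-/- → run B
t=2: L0/L1/L2 = C/B/- → run C
t=3: L0/L1/L2 = C/B/- → run C
t=4: L0/L1/L2 = -/B/- → run B
t=5: L0/L1/L2 = F/-/- → run F
t=6: L0/L1/L2 = F/-/- → run F
t=7: L0/L1/L2 = -/F/- → run F
t=8: L0/L1/L2 = G/F/- → run G
t=9: L0/L1/L2 = G/F/- → run G
t=10: L0/L1/L2 = -/FG/- → run F
t=11: L0/L1/L2 = H/FG/- → run H
t=12: L0/L1/L2 = H/FG/- → run H
t=13: L0/L1/L2 = -/FGH/- → run F
t=14: L0/L1/L2 = -/FGH/- → run F
t=15: L0/L1/L2 = -/GH/- → run G
t=16: L0/L1/L2 = -/GH/- → run G
t=17: L0/L1/L2 = -/H/- → run H
t=18: L0/L1/L2 = -/H/- → run H
t=19: L0/L1/L2 = -/H/- → run H
t=20: L0/L1/L2 = -/H/- → run H
t=21: L0/L1/L2 = -/-/H → run H
t=22: (idle)
t=23: (idle)
t=24: (idle)
t=25: (idle)
t=26: (idle)
t=27: (idle)
t=28: (idle)
t=29: (idle)
t=30: (idle)
t=31: (idle)
t=32: (idle)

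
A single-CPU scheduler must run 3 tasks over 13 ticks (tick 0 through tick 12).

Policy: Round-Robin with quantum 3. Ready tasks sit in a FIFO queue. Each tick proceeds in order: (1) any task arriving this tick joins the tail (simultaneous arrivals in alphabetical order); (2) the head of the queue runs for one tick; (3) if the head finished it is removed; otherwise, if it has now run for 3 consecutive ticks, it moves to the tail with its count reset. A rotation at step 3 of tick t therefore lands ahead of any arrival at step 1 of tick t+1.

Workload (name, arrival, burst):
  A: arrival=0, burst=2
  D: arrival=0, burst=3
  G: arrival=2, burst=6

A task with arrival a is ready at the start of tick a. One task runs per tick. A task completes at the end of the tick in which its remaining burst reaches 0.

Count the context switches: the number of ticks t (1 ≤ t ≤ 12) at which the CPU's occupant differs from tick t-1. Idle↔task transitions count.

t=0: queue=[A,D] q_used=0 → run A
t=1: queue=[A,D] q_used=1 → run A
t=2: queue=[D,G] q_used=0 → run D
t=3: queue=[D,G] q_used=1 → run D
t=4: queue=[D,G] q_used=2 → run D
t=5: queue=[G] q_used=0 → run G
t=6: queue=[G] q_used=1 → run G
t=7: queue=[G] q_used=2 → run G
t=8: queue=[G] q_used=0 → run G
t=9: queue=[G] q_used=1 → run G
t=10: queue=[G] q_used=2 → run G
t=11: (idle)
t=12: (idle)

context switches = 3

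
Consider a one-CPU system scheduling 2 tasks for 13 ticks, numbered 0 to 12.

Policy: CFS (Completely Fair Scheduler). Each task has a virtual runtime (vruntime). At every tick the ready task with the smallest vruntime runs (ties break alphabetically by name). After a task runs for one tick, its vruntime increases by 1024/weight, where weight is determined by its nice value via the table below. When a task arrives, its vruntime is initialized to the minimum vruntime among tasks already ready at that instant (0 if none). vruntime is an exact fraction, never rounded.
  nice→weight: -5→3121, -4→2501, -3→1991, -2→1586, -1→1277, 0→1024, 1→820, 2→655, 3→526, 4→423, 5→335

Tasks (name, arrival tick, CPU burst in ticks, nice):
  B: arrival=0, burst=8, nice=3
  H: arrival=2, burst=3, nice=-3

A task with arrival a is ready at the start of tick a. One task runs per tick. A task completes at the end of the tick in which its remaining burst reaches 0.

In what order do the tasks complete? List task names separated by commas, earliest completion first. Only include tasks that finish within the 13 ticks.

completion order = H, B

t=0: vr[B=0] → run B
t=1: vr[B=512/263] → run B
t=2: vr[B=1024/263 H=1024/263] → run B
t=3: vr[B=1536/263 H=1024/263] → run H
t=4: vr[B=1536/263 H=2308096/523633] → run H
t=5: vr[B=1536/263 H=2577408/523633] → run H
t=6: vr[B=1536/263] → run B
t=7: vr[B=2048/263] → run B
t=8: vr[B=2560/263] → run B
t=9: vr[B=3072/263] → run B
t=10: vr[B=3584/263] → run B
t=11: (idle)
t=12: (idle)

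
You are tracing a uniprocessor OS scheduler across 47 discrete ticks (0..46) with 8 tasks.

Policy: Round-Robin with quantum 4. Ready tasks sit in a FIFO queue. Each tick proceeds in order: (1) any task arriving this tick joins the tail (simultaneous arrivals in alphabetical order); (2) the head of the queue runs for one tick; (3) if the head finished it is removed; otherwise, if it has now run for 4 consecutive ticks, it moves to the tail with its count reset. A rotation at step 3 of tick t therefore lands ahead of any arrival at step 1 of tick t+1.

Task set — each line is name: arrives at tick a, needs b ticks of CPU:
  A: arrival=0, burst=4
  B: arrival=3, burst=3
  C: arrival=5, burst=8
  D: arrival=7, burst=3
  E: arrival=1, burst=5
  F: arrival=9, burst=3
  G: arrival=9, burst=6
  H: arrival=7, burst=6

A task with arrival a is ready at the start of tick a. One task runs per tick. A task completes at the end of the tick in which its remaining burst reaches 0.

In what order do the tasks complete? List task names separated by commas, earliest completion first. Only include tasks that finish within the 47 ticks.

completion order = A, B, D, E, F, C, H, G

t=0: queue=[A] q_used=0 → run A
t=1: queue=[A,E] q_used=1 → run A
t=2: queue=[A,E] q_used=2 → run A
t=3: queue=[A,E,B] q_used=3 → run A
t=4: queue=[E,B] q_used=0 → run E
t=5: queue=[E,B,C] q_used=1 → run E
t=6: queue=[E,B,C] q_used=2 → run E
t=7: queue=[E,B,C,D,H] q_used=3 → run E
t=8: queue=[B,C,D,H,E] q_used=0 → run B
t=9: queue=[B,C,D,H,E,F,G] q_used=1 → run B
t=10: queue=[B,C,D,H,E,F,G] q_used=2 → run B
t=11: queue=[C,D,H,E,F,G] q_used=0 → run C
t=12: queue=[C,D,H,E,F,G] q_used=1 → run C
t=13: queue=[C,D,H,E,F,G] q_used=2 → run C
t=14: queue=[C,D,H,E,F,G] q_used=3 → run C
t=15: queue=[D,H,E,F,G,C] q_used=0 → run D
t=16: queue=[D,H,E,F,G,C] q_used=1 → run D
t=17: queue=[D,H,E,F,G,C] q_used=2 → run D
t=18: queue=[H,E,F,G,C] q_used=0 → run H
t=19: queue=[H,E,F,G,C] q_used=1 → run H
t=20: queue=[H,E,F,G,C] q_used=2 → run H
t=21: queue=[H,E,F,G,C] q_used=3 → run H
t=22: queue=[E,F,G,C,H] q_used=0 → run E
t=23: queue=[F,G,C,H] q_used=0 → run F
t=24: queue=[F,G,C,H] q_used=1 → run F
t=25: queue=[F,G,C,H] q_used=2 → run F
t=26: queue=[G,C,H] q_used=0 → run G
t=27: queue=[G,C,H] q_used=1 → run G
t=28: queue=[G,C,H] q_used=2 → run G
t=29: queue=[G,C,H] q_used=3 → run G
t=30: queue=[C,H,G] q_used=0 → run C
t=31: queue=[C,H,G] q_used=1 → run C
t=32: queue=[C,H,G] q_used=2 → run C
t=33: queue=[C,H,G] q_used=3 → run C
t=34: queue=[H,G] q_used=0 → run H
t=35: queue=[H,G] q_used=1 → run H
t=36: queue=[G] q_used=0 → run G
t=37: queue=[G] q_used=1 → run G
t=38: (idle)
t=39: (idle)
t=40: (idle)
t=41: (idle)
t=42: (idle)
t=43: (idle)
t=44: (idle)
t=45: (idle)
t=46: (idle)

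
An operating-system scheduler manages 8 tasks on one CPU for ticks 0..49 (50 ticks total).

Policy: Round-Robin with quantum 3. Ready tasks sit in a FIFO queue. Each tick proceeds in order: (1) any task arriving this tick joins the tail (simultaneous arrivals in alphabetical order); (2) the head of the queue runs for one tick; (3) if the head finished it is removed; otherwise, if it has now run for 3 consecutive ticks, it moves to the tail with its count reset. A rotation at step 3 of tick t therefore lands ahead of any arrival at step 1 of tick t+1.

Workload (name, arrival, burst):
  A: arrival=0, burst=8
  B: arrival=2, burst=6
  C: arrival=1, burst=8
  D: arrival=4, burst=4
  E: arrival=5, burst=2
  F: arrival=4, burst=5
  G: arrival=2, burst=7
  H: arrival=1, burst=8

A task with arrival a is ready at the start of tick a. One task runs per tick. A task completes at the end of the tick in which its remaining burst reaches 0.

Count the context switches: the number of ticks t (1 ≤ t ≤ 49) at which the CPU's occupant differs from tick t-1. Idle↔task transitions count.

context switches = 19

t=0: queue=[A] q_used=0 → run A
t=1: queue=[A,C,H] q_used=1 → run A
t=2: queue=[A,C,H,B,G] q_used=2 → run A
t=3: queue=[C,H,B,G,A] q_used=0 → run C
t=4: queue=[C,H,B,G,A,D,F] q_used=1 → run C
t=5: queue=[C,H,B,G,A,D,F,E] q_used=2 → run C
t=6: queue=[H,B,G,A,D,F,E,C] q_used=0 → run H
t=7: queue=[H,B,G,A,D,F,E,C] q_used=1 → run H
t=8: queue=[H,B,G,A,D,F,E,C] q_used=2 → run H
t=9: queue=[B,G,A,D,F,E,C,H] q_used=0 → run B
t=10: queue=[B,G,A,D,F,E,C,H] q_used=1 → run B
t=11: queue=[B,G,A,D,F,E,C,H] q_used=2 → run B
t=12: queue=[G,A,D,F,E,C,H,B] q_used=0 → run G
t=13: queue=[G,A,D,F,E,C,H,B] q_used=1 → run G
t=14: queue=[G,A,D,F,E,C,H,B] q_used=2 → run G
t=15: queue=[A,D,F,E,C,H,B,G] q_used=0 → run A
t=16: queue=[A,D,F,E,C,H,B,G] q_used=1 → run A
t=17: queue=[A,D,F,E,C,H,B,G] q_used=2 → run A
t=18: queue=[D,F,E,C,H,B,G,A] q_used=0 → run D
t=19: queue=[D,F,E,C,H,B,G,A] q_used=1 → run D
t=20: queue=[D,F,E,C,H,B,G,A] q_used=2 → run D
t=21: queue=[F,E,C,H,B,G,A,D] q_used=0 → run F
t=22: queue=[F,E,C,H,B,G,A,D] q_used=1 → run F
t=23: queue=[F,E,C,H,B,G,A,D] q_used=2 → run F
t=24: queue=[E,C,H,B,G,A,D,F] q_used=0 → run E
t=25: queue=[E,C,H,B,G,A,D,F] q_used=1 → run E
t=26: queue=[C,H,B,G,A,D,F] q_used=0 → run C
t=27: queue=[C,H,B,G,A,D,F] q_used=1 → run C
t=28: queue=[C,H,B,G,A,D,F] q_used=2 → run C
t=29: queue=[H,B,G,A,D,F,C] q_used=0 → run H
t=30: queue=[H,B,G,A,D,F,C] q_used=1 → run H
t=31: queue=[H,B,G,A,D,F,C] q_used=2 → run H
t=32: queue=[B,G,A,D,F,C,H] q_used=0 → run B
t=33: queue=[B,G,A,D,F,C,H] q_used=1 → run B
t=34: queue=[B,G,A,D,F,C,H] q_used=2 → run B
t=35: queue=[G,A,D,F,C,H] q_used=0 → run G
t=36: queue=[G,A,D,F,C,H] q_used=1 → run G
t=37: queue=[G,A,D,F,C,H] q_used=2 → run G
t=38: queue=[A,D,F,C,H,G] q_used=0 → run A
t=39: queue=[A,D,F,C,H,G] q_used=1 → run A
t=40: queue=[D,F,C,H,G] q_used=0 → run D
t=41: queue=[F,C,H,G] q_used=0 → run F
t=42: queue=[F,C,H,G] q_used=1 → run F
t=43: queue=[C,H,G] q_used=0 → run C
t=44: queue=[C,H,G] q_used=1 → run C
t=45: queue=[H,G] q_used=0 → run H
t=46: queue=[H,G] q_used=1 → run H
t=47: queue=[G] q_used=0 → run G
t=48: (idle)
t=49: (idle)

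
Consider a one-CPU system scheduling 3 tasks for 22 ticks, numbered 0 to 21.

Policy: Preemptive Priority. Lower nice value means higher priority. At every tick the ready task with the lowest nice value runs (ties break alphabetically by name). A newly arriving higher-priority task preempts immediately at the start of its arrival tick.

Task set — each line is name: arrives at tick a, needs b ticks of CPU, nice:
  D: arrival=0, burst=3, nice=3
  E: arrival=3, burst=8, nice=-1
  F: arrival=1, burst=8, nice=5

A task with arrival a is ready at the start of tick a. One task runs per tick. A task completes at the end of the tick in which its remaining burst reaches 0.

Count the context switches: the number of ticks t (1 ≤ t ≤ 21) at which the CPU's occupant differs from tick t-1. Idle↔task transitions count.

t=0: ready={D} → run D
t=1: ready={D,F} → run D
t=2: ready={D,F} → run D
t=3: ready={E,F} → run E
t=4: ready={E,F} → run E
t=5: ready={E,F} → run E
t=6: ready={E,F} → run E
t=7: ready={E,F} → run E
t=8: ready={E,F} → run E
t=9: ready={E,F} → run E
t=10: ready={E,F} → run E
t=11: ready={F} → run F
t=12: ready={F} → run F
t=13: ready={F} → run F
t=14: ready={F} → run F
t=15: ready={F} → run F
t=16: ready={F} → run F
t=17: ready={F} → run F
t=18: ready={F} → run F
t=19: (idle)
t=20: (idle)
t=21: (idle)

context switches = 3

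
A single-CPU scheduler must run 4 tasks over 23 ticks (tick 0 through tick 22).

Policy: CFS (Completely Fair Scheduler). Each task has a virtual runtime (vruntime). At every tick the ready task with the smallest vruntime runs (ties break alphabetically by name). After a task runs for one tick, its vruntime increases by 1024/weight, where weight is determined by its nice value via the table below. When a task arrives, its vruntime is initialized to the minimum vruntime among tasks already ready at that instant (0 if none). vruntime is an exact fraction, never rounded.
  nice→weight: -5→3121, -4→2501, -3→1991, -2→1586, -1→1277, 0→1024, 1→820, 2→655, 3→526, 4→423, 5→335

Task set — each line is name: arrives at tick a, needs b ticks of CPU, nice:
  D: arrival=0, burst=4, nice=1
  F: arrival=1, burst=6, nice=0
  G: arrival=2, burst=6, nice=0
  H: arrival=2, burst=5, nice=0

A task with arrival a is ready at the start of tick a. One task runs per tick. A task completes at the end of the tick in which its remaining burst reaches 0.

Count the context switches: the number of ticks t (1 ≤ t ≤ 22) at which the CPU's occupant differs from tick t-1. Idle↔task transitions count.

context switches = 20

t=0: vr[D=0] → run D
t=1: vr[D=256/205 F=256/205] → run D
t=2: vr[D=512/205 F=256/205 G=256/205 H=256/205] → run F
t=3: vr[D=512/205 F=461/205 G=256/205 H=256/205] → run G
t=4: vr[D=512/205 F=461/205 G=461/205 H=256/205] → run H
t=5: vr[D=512/205 F=461/205 G=461/205 H=461/205] → run F
t=6: vr[D=512/205 F=666/205 G=461/205 H=461/205] → run G
t=7: vr[D=512/205 F=666/205 G=666/205 H=461/205] → run H
t=8: vr[D=512/205 F=666/205 G=666/205 H=666/205] → run D
t=9: vr[D=768/205 F=666/205 G=666/205 H=666/205] → run F
t=10: vr[D=768/205 F=871/205 G=666/205 H=666/205] → run G
t=11: vr[D=768/205 F=871/205 G=871/205 H=666/205] → run H
t=12: vr[D=768/205 F=871/205 G=871/205 H=871/205] → run D
t=13: vr[F=871/205 G=871/205 H=871/205] → run F
t=14: vr[F=1076/205 G=871/205 H=871/205] → run G
t=15: vr[F=1076/205 G=1076/205 H=871/205] → run H
t=16: vr[F=1076/205 G=1076/205 H=1076/205] → run F
t=17: vr[F=1281/205 G=1076/205 H=1076/205] → run G
t=18: vr[F=1281/205 G=1281/205 H=1076/205] → run H
t=19: vr[F=1281/205 G=1281/205] → run F
t=20: vr[G=1281/205] → run G
t=21: (idle)
t=22: (idle)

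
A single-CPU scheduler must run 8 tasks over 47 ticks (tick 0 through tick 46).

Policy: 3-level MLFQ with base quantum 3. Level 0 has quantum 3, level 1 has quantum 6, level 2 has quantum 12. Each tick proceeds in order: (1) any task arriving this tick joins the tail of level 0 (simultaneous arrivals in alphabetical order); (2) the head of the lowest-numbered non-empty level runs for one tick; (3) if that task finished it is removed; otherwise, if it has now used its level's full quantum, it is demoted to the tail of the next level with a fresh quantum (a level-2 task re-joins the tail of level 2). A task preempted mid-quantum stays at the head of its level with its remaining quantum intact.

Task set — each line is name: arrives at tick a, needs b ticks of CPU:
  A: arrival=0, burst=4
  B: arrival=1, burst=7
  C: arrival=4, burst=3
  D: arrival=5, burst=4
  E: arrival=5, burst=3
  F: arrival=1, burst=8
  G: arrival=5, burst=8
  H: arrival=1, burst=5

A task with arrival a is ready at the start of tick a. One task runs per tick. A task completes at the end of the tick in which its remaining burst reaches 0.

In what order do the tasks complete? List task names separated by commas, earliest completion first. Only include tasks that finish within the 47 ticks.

completion order = C, E, A, B, F, H, D, G

t=0: L0/L1/L2 = A/-/- → run A
t=1: L0/L1/L2 = ABFH/-/- → run A
t=2: L0/L1/L2 = ABFH/-/- → run A
t=3: L0/L1/L2 = BFH/A/- → run B
t=4: L0/L1/L2 = BFHC/A/- → run B
t=5: L0/L1/L2 = BFHCDEG/A/- → run B
t=6: L0/L1/L2 = FHCDEG/AB/- → run F
t=7: L0/L1/L2 = FHCDEG/AB/- → run F
t=8: L0/L1/L2 = FHCDEG/AB/- → run F
t=9: L0/L1/L2 = HCDEG/ABF/- → run H
t=10: L0/L1/L2 = HCDEG/ABF/- → run H
t=11: L0/L1/L2 = HCDEG/ABF/- → run H
t=12: L0/L1/L2 = CDEG/ABFH/- → run C
t=13: L0/L1/L2 = CDEG/ABFH/- → run C
t=14: L0/L1/L2 = CDEG/ABFH/- → run C
t=15: L0/L1/L2 = DEG/ABFH/- → run D
t=16: L0/L1/L2 = DEG/ABFH/- → run D
t=17: L0/L1/L2 = DEG/ABFH/- → run D
t=18: L0/L1/L2 = EG/ABFHD/- → run E
t=19: L0/L1/L2 = EG/ABFHD/- → run E
t=20: L0/L1/L2 = EG/ABFHD/- → run E
t=21: L0/L1/L2 = G/ABFHD/- → run G
t=22: L0/L1/L2 = G/ABFHD/- → run G
t=23: L0/L1/L2 = G/ABFHD/- → run G
t=24: L0/L1/L2 = -/ABFHDG/- → run A
t=25: L0/L1/L2 = -/BFHDG/- → run B
t=26: L0/L1/L2 = -/BFHDG/- → run B
t=27: L0/L1/L2 = -/BFHDG/- → run B
t=28: L0/L1/L2 = -/BFHDG/- → run B
t=29: L0/L1/L2 = -/FHDG/- → run F
t=30: L0/L1/L2 = -/FHDG/- → run F
t=31: L0/L1/L2 = -/FHDG/- → run F
t=32: L0/L1/L2 = -/FHDG/- → run F
t=33: L0/L1/L2 = -/FHDG/- → run F
t=34: L0/L1/L2 = -/HDG/- → run H
t=35: L0/L1/L2 = -/HDG/- → run H
t=36: L0/L1/L2 = -/DG/- → run D
t=37: L0/L1/L2 = -/G/- → run G
t=38: L0/L1/L2 = -/G/- → run G
t=39: L0/L1/L2 = -/G/- → run G
t=40: L0/L1/L2 = -/G/- → run G
t=41: L0/L1/L2 = -/G/- → run G
t=42: (idle)
t=43: (idle)
t=44: (idle)
t=45: (idle)
t=46: (idle)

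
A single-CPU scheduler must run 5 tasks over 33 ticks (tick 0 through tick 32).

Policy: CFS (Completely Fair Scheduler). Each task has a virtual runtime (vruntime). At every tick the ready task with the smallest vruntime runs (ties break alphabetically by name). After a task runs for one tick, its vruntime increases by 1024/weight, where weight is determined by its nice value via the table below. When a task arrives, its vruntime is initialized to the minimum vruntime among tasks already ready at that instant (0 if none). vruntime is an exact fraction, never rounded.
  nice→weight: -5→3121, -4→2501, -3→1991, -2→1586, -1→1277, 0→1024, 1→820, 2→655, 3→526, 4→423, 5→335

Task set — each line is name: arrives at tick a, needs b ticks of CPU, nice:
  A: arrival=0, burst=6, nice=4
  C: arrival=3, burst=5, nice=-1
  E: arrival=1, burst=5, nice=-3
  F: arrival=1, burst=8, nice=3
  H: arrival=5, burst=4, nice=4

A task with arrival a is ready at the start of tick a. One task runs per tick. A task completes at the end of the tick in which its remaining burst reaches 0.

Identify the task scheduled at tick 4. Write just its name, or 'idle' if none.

running at tick 4 = F

t=0: vr[A=0] → run A
t=1: vr[A=1024/423 E=1024/423 F=1024/423] → run A
t=2: vr[A=2048/423 E=1024/423 F=1024/423] → run E
t=3: vr[A=2048/423 C=1024/423 E=2471936/842193 F=1024/423] → run C
t=4: vr[A=2048/423 C=1740800/540171 E=2471936/842193 F=1024/423] → run F
t=5: vr[A=2048/423 C=1740800/540171 E=2471936/842193 F=485888/111249 H=2471936/842193] → run E
t=6: vr[A=2048/423 C=1740800/540171 E=2905088/842193 F=485888/111249 H=2471936/842193] → run H
t=7: vr[A=2048/423 C=1740800/540171 E=2905088/842193 F=485888/111249 H=4510720/842193] → run C
t=8: vr[A=2048/423 C=2173952/540171 E=2905088/842193 F=485888/111249 H=4510720/842193] → run E
t=9: vr[A=2048/423 C=2173952/540171 E=3338240/842193 F=485888/111249 H=4510720/842193] → run E
t=10: vr[A=2048/423 C=2173952/540171 E=3771392/842193 F=485888/111249 H=4510720/842193] → run C
t=11: vr[A=2048/423 C=2607104/540171 E=3771392/842193 F=485888/111249 H=4510720/842193] → run F
t=12: vr[A=2048/423 C=2607104/540171 E=3771392/842193 F=702464/111249 H=4510720/842193] → run E
t=13: vr[A=2048/423 C=2607104/540171 F=702464/111249 H=4510720/842193] → run C
t=14: vr[A=2048/423 C=3040256/540171 F=702464/111249 H=4510720/842193] → run A
t=15: vr[A=1024/141 C=3040256/540171 F=702464/111249 H=4510720/842193] → run H
t=16: vr[A=1024/141 C=3040256/540171 F=702464/111249 H=2183168/280731] → run C
t=17: vr[A=1024/141 F=702464/111249 H=2183168/280731] → run F
t=18: vr[A=1024/141 F=919040/111249 H=2183168/280731] → run A
t=19: vr[A=4096/423 F=919040/111249 H=2183168/280731] → run H
t=20: vr[A=4096/423 F=919040/111249 H=8588288/842193] → run F
t=21: vr[A=4096/423 F=1135616/111249 H=8588288/842193] → run A
t=22: vr[A=5120/423 F=1135616/111249 H=8588288/842193] → run H
t=23: vr[A=5120/423 F=1135616/111249] → run F
t=24: vr[A=5120/423 F=1352192/111249] → run A
t=25: vr[F=1352192/111249] → run F
t=26: vr[F=1568768/111249] → run F
t=27: vr[F=1785344/111249] → run F
t=28: (idle)
t=29: (idle)
t=30: (idle)
t=31: (idle)
t=32: (idle)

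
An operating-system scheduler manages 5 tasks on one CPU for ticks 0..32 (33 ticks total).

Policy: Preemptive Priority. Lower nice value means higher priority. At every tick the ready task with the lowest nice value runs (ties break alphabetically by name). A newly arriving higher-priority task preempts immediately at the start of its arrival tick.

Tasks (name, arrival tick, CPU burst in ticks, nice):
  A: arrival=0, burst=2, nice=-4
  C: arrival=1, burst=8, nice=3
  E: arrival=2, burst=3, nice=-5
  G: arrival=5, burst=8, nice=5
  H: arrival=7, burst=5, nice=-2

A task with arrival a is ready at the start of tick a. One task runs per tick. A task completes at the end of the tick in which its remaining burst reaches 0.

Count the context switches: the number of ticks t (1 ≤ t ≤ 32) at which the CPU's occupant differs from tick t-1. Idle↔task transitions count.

t=0: ready={A} → run A
t=1: ready={A,C} → run A
t=2: ready={C,E} → run E
t=3: ready={C,E} → run E
t=4: ready={C,E} → run E
t=5: ready={C,G} → run C
t=6: ready={C,G} → run C
t=7: ready={C,G,H} → run H
t=8: ready={C,G,H} → run H
t=9: ready={C,G,H} → run H
t=10: ready={C,G,H} → run H
t=11: ready={C,G,H} → run H
t=12: ready={C,G} → run C
t=13: ready={C,G} → run C
t=14: ready={C,G} → run C
t=15: ready={C,G} → run C
t=16: ready={C,G} → run C
t=17: ready={C,G} → run C
t=18: ready={G} → run G
t=19: ready={G} → run G
t=20: ready={G} → run G
t=21: ready={G} → run G
t=22: ready={G} → run G
t=23: ready={G} → run G
t=24: ready={G} → run G
t=25: ready={G} → run G
t=26: (idle)
t=27: (idle)
t=28: (idle)
t=29: (idle)
t=30: (idle)
t=31: (idle)
t=32: (idle)

context switches = 6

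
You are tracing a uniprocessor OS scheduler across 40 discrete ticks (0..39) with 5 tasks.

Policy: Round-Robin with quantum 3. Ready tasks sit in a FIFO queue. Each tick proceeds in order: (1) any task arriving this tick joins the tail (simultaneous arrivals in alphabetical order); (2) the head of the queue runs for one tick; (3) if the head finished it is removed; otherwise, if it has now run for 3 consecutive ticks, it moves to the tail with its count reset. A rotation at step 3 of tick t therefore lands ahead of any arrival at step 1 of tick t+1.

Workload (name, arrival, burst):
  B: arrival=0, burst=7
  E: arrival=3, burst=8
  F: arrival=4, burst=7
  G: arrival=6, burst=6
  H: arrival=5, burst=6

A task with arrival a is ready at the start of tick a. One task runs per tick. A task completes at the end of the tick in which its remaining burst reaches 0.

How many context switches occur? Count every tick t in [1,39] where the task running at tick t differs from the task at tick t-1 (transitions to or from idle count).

t=0: queue=[B] q_used=0 → run B
t=1: queue=[B] q_used=1 → run B
t=2: queue=[B] q_used=2 → run B
t=3: queue=[B,E] q_used=0 → run B
t=4: queue=[B,E,F] q_used=1 → run B
t=5: queue=[B,E,F,H] q_used=2 → run B
t=6: queue=[E,F,H,B,G] q_used=0 → run E
t=7: queue=[E,F,H,B,G] q_used=1 → run E
t=8: queue=[E,F,H,B,G] q_used=2 → run E
t=9: queue=[F,H,B,G,E] q_used=0 → run F
t=10: queue=[F,H,B,G,E] q_used=1 → run F
t=11: queue=[F,H,B,G,E] q_used=2 → run F
t=12: queue=[H,B,G,E,F] q_used=0 → run H
t=13: queue=[H,B,G,E,F] q_used=1 → run H
t=14: queue=[H,B,G,E,F] q_used=2 → run H
t=15: queue=[B,G,E,F,H] q_used=0 → run B
t=16: queue=[G,E,F,H] q_used=0 → run G
t=17: queue=[G,E,F,H] q_used=1 → run G
t=18: queue=[G,E,F,H] q_used=2 → run G
t=19: queue=[E,F,H,G] q_used=0 → run E
t=20: queue=[E,F,H,G] q_used=1 → run E
t=21: queue=[E,F,H,G] q_used=2 → run E
t=22: queue=[F,H,G,E] q_used=0 → run F
t=23: queue=[F,H,G,E] q_used=1 → run F
t=24: queue=[F,H,G,E] q_used=2 → run F
t=25: queue=[H,G,E,F] q_used=0 → run H
t=26: queue=[H,G,E,F] q_used=1 → run H
t=27: queue=[H,G,E,F] q_used=2 → run H
t=28: queue=[G,E,F] q_used=0 → run G
t=29: queue=[G,E,F] q_used=1 → run G
t=30: queue=[G,E,F] q_used=2 → run G
t=31: queue=[E,F] q_used=0 → run E
t=32: queue=[E,F] q_used=1 → run E
t=33: queue=[F] q_used=0 → run F
t=34: (idle)
t=35: (idle)
t=36: (idle)
t=37: (idle)
t=38: (idle)
t=39: (idle)

context switches = 12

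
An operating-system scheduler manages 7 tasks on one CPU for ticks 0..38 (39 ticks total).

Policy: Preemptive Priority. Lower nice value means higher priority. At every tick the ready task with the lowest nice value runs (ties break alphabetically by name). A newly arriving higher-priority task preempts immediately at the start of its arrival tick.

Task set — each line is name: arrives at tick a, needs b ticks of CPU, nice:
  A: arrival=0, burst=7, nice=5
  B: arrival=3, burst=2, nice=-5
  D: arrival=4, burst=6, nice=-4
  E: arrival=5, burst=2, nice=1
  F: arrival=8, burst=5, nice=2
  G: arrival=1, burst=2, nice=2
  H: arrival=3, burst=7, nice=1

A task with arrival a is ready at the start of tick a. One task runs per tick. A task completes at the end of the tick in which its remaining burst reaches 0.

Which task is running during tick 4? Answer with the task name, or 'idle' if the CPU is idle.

t=0: ready={A} → run A
t=1: ready={A,G} → run G
t=2: ready={A,G} → run G
t=3: ready={A,B,H} → run B
t=4: ready={A,B,D,H} → run B
t=5: ready={A,D,E,H} → run D
t=6: ready={A,D,E,H} → run D
t=7: ready={A,D,E,H} → run D
t=8: ready={A,D,E,F,H} → run D
t=9: ready={A,D,E,F,H} → run D
t=10: ready={A,D,E,F,H} → run D
t=11: ready={A,E,F,H} → run E
t=12: ready={A,E,F,H} → run E
t=13: ready={A,F,H} → run H
t=14: ready={A,F,H} → run H
t=15: ready={A,F,H} → run H
t=16: ready={A,F,H} → run H
t=17: ready={A,F,H} → run H
t=18: ready={A,F,H} → run H
t=19: ready={A,F,H} → run H
t=20: ready={A,F} → run F
t=21: ready={A,F} → run F
t=22: ready={A,F} → run F
t=23: ready={A,F} → run F
t=24: ready={A,F} → run F
t=25: ready={A} → run A
t=26: ready={A} → run A
t=27: ready={A} → run A
t=28: ready={A} → run A
t=29: ready={A} → run A
t=30: ready={A} → run A
t=31: (idle)
t=32: (idle)
t=33: (idle)
t=34: (idle)
t=35: (idle)
t=36: (idle)
t=37: (idle)
t=38: (idle)

running at tick 4 = B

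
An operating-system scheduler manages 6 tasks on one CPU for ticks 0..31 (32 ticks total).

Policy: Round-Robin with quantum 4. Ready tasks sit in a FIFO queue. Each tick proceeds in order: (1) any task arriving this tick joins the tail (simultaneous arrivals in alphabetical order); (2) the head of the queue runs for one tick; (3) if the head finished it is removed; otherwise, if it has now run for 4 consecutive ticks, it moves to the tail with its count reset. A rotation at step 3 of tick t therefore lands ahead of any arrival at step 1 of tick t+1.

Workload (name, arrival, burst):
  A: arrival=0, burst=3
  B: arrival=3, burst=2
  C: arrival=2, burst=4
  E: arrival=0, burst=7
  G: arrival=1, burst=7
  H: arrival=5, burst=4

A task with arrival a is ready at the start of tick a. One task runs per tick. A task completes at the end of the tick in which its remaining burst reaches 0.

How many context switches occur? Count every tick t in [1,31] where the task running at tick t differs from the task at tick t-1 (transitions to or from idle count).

t=0: queue=[A,E] q_used=0 → run A
t=1: queue=[A,E,G] q_used=1 → run A
t=2: queue=[A,E,G,C] q_used=2 → run A
t=3: queue=[E,G,C,B] q_used=0 → run E
t=4: queue=[E,G,C,B] q_used=1 → run E
t=5: queue=[E,G,C,B,H] q_used=2 → run E
t=6: queue=[E,G,C,B,H] q_used=3 → run E
t=7: queue=[G,C,B,H,E] q_used=0 → run G
t=8: queue=[G,C,B,H,E] q_used=1 → run G
t=9: queue=[G,C,B,H,E] q_used=2 → run G
t=10: queue=[G,C,B,H,E] q_used=3 → run G
t=11: queue=[C,B,H,E,G] q_used=0 → run C
t=12: queue=[C,B,H,E,G] q_used=1 → run C
t=13: queue=[C,B,H,E,G] q_used=2 → run C
t=14: queue=[C,B,H,E,G] q_used=3 → run C
t=15: queue=[B,H,E,G] q_used=0 → run B
t=16: queue=[B,H,E,G] q_used=1 → run B
t=17: queue=[H,E,G] q_used=0 → run H
t=18: queue=[H,E,G] q_used=1 → run H
t=19: queue=[H,E,G] q_used=2 → run H
t=20: queue=[H,E,G] q_used=3 → run H
t=21: queue=[E,G] q_used=0 → run E
t=22: queue=[E,G] q_used=1 → run E
t=23: queue=[E,G] q_used=2 → run E
t=24: queue=[G] q_used=0 → run G
t=25: queue=[G] q_used=1 → run G
t=26: queue=[G] q_used=2 → run G
t=27: (idle)
t=28: (idle)
t=29: (idle)
t=30: (idle)
t=31: (idle)

context switches = 8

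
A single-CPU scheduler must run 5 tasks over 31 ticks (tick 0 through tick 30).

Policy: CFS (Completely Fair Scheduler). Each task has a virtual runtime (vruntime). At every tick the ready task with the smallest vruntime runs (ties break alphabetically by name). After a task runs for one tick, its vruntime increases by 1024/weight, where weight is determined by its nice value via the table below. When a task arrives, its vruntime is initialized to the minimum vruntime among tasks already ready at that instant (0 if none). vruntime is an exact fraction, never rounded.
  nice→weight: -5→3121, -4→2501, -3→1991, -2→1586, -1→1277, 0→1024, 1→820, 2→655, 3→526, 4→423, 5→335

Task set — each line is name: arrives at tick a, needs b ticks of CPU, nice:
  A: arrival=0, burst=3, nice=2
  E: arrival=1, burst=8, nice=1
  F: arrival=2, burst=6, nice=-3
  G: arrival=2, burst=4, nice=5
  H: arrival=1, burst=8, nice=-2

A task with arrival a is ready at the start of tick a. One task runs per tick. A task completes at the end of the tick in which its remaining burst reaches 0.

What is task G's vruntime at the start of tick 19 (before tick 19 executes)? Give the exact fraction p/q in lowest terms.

t=0: vr[A=0] → run A
t=1: vr[A=1024/655 E=1024/655 H=1024/655] → run A
t=2: vr[A=2048/655 E=1024/655 F=1024/655 G=1024/655 H=1024/655] → run E
t=3: vr[A=2048/655 E=15104/5371 F=1024/655 G=1024/655 H=1024/655] → run F
t=4: vr[A=2048/655 E=15104/5371 F=2709504/1304105 G=1024/655 H=1024/655] → run G
t=5: vr[A=2048/655 E=15104/5371 F=2709504/1304105 G=202752/43885 H=1024/655] → run H
t=6: vr[A=2048/655 E=15104/5371 F=2709504/1304105 G=202752/43885 H=1147392/519415] → run F
t=7: vr[A=2048/655 E=15104/5371 F=3380224/1304105 G=202752/43885 H=1147392/519415] → run H
t=8: vr[A=2048/655 E=15104/5371 F=3380224/1304105 G=202752/43885 H=1482752/519415] → run F
t=9: vr[A=2048/655 E=15104/5371 F=4050944/1304105 G=202752/43885 H=1482752/519415] → run E
t=10: vr[A=2048/655 E=109056/26855 F=4050944/1304105 G=202752/43885 H=1482752/519415] → run H
t=11: vr[A=2048/655 E=109056/26855 F=4050944/1304105 G=202752/43885 H=1818112/519415] → run F
t=12: vr[A=2048/655 E=109056/26855 F=4721664/1304105 G=202752/43885 H=1818112/519415] → run A
t=13: vr[E=109056/26855 F=4721664/1304105 G=202752/43885 H=1818112/519415] → run H
t=14: vr[E=109056/26855 F=4721664/1304105 G=202752/43885 H=2153472/519415] → run F
t=15: vr[E=109056/26855 F=5392384/1304105 G=202752/43885 H=2153472/519415] → run E
t=16: vr[E=142592/26855 F=5392384/1304105 G=202752/43885 H=2153472/519415] → run F
t=17: vr[E=142592/26855 G=202752/43885 H=2153472/519415] → run H
t=18: vr[E=142592/26855 G=202752/43885 H=2488832/519415] → run G
t=19: vr[E=142592/26855 G=336896/43885 H=2488832/519415] → run H
t=20: vr[E=142592/26855 G=336896/43885 H=2824192/519415] → run E
t=21: vr[E=176128/26855 G=336896/43885 H=2824192/519415] → run H
t=22: vr[E=176128/26855 G=336896/43885 H=3159552/519415] → run H
t=23: vr[E=176128/26855 G=336896/43885] → run E
t=24: vr[E=209664/26855 G=336896/43885] → run G
t=25: vr[E=209664/26855 G=94208/8777] → run E
t=26: vr[E=48640/5371 G=94208/8777] → run E
t=27: vr[E=276736/26855 G=94208/8777] → run E
t=28: vr[G=94208/8777] → run G
t=29: (idle)
t=30: (idle)

vruntime(G, start of tick 19) = 336896/43885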